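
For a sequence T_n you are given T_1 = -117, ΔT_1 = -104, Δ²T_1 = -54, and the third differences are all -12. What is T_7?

-1791

Build the table forward from the leading diagonal:
Third differences: -12  -12  -12  -12  -12  -12  -12
Second differences: -54  -66  -78  -90  -102  -114  -126
First differences: -104  -158  -224  -302  -392  -494  -608
T: -117  -221  -379  -603  -905  -1297  -1791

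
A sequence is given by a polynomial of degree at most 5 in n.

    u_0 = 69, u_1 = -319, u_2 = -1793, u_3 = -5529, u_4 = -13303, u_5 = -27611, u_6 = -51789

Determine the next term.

Δ: -388, -1474, -3736, -7774, -14308, -24178
Δ²: -1086, -2262, -4038, -6534, -9870
Δ³: -1176, -1776, -2496, -3336
Δ⁴: -600, -720, -840
Δ⁵: -120, -120
Fifth differences constant at -120.
-840 − 120 = -960;  -3336 − 960 = -4296;  -9870 − 4296 = -14166;  -24178 − 14166 = -38344;  -51789 − 38344 = -90133

-90133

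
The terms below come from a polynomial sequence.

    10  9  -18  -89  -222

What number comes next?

First differences: -1, -27, -71, -133
Second differences: -26, -44, -62
Third differences: -18, -18
The third differences are constant (-18).
-62 − 18 = -80;  -133 − 80 = -213;  -222 − 213 = -435

-435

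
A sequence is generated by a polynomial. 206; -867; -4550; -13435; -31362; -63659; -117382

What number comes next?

-201555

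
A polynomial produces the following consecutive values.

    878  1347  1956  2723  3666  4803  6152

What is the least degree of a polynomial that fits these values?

3

First differences: 469, 609, 767, 943, 1137, 1349
Second differences: 140, 158, 176, 194, 212
Third differences: 18, 18, 18, 18
The third differences are constant, so the polynomial has degree 3.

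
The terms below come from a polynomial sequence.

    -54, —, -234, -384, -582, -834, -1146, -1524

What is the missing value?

-126

Using the last 6 terms:
First differences: -150  -198  -252  -312  -378
Second differences: -48  -54  -60  -66
Third differences: -6  -6  -6
Constant third difference = -6.
Extend backward: -48 + 6 = -42;  -150 + 42 = -108;  -234 + 108 = -126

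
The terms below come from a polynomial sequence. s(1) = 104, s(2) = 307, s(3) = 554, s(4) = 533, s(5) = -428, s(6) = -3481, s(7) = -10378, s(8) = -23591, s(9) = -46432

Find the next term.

-83173

First differences: 203 , 247 , -21 , -961 , -3053 , -6897 , -13213 , -22841
Second differences: 44 , -268 , -940 , -2092 , -3844 , -6316 , -9628
Third differences: -312 , -672 , -1152 , -1752 , -2472 , -3312
Fourth differences: -360 , -480 , -600 , -720 , -840
Fifth differences: -120 , -120 , -120 , -120
The fifth differences are constant (-120).
-840 − 120 = -960;  -3312 − 960 = -4272;  -9628 − 4272 = -13900;  -22841 − 13900 = -36741;  -46432 − 36741 = -83173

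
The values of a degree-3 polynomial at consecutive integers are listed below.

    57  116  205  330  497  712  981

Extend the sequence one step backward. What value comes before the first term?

59, 89, 125, 167, 215, 269
30, 36, 42, 48, 54
6, 6, 6, 6
The third differences are constant at 6.
Work back: 30 − 6 = 24;  59 − 24 = 35;  57 − 35 = 22

22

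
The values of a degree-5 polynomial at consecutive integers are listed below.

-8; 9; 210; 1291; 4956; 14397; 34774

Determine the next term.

73695

Δ: 17 , 201 , 1081 , 3665 , 9441 , 20377
Δ²: 184 , 880 , 2584 , 5776 , 10936
Δ³: 696 , 1704 , 3192 , 5160
Δ⁴: 1008 , 1488 , 1968
Δ⁵: 480 , 480
Fifth differences constant at 480.
1968 + 480 = 2448;  5160 + 2448 = 7608;  10936 + 7608 = 18544;  20377 + 18544 = 38921;  34774 + 38921 = 73695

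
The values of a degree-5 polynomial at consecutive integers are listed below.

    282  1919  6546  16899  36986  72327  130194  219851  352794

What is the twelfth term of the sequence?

D1: 1637, 4627, 10353, 20087, 35341, 57867, 89657, 132943
D2: 2990, 5726, 9734, 15254, 22526, 31790, 43286
D3: 2736, 4008, 5520, 7272, 9264, 11496
D4: 1272, 1512, 1752, 1992, 2232
D5: 240, 240, 240, 240
Fifth differences constant at 240.
2232 + 240 = 2472;  11496 + 2472 = 13968;  43286 + 13968 = 57254;  132943 + 57254 = 190197;  352794 + 190197 = 542991
2472 + 240 = 2712;  13968 + 2712 = 16680;  57254 + 16680 = 73934;  190197 + 73934 = 264131;  542991 + 264131 = 807122
2712 + 240 = 2952;  16680 + 2952 = 19632;  73934 + 19632 = 93566;  264131 + 93566 = 357697;  807122 + 357697 = 1164819

1164819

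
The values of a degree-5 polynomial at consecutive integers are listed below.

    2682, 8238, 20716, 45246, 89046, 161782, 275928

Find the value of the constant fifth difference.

360

D1: 5556, 12478, 24530, 43800, 72736, 114146
D2: 6922, 12052, 19270, 28936, 41410
D3: 5130, 7218, 9666, 12474
D4: 2088, 2448, 2808
D5: 360, 360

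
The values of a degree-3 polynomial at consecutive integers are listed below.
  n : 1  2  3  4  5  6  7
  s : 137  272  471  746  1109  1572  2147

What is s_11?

5807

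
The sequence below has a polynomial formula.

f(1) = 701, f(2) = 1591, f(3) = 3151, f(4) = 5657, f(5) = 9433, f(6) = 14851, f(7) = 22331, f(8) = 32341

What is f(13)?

890  1560  2506  3776  5418  7480  10010
670  946  1270  1642  2062  2530
276  324  372  420  468
48  48  48  48
The fourth differences are constant (48).
468 + 48 = 516;  2530 + 516 = 3046;  10010 + 3046 = 13056;  32341 + 13056 = 45397
516 + 48 = 564;  3046 + 564 = 3610;  13056 + 3610 = 16666;  45397 + 16666 = 62063
564 + 48 = 612;  3610 + 612 = 4222;  16666 + 4222 = 20888;  62063 + 20888 = 82951
612 + 48 = 660;  4222 + 660 = 4882;  20888 + 4882 = 25770;  82951 + 25770 = 108721
660 + 48 = 708;  4882 + 708 = 5590;  25770 + 5590 = 31360;  108721 + 31360 = 140081

140081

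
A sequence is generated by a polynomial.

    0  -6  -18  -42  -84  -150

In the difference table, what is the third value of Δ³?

-6

First differences: -6, -12, -24, -42, -66
Second differences: -6, -12, -18, -24
Third differences: -6, -6, -6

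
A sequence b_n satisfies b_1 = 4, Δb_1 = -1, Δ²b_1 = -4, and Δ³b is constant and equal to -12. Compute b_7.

-302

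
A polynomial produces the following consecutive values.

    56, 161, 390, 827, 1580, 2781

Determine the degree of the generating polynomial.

Δ: 105, 229, 437, 753, 1201
Δ²: 124, 208, 316, 448
Δ³: 84, 108, 132
Δ⁴: 24, 24
The fourth differences are constant, so the polynomial has degree 4.

4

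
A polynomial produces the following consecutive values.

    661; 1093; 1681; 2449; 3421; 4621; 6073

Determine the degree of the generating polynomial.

3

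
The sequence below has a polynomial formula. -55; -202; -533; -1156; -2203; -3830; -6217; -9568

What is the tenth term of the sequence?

-20098

First differences: -147, -331, -623, -1047, -1627, -2387, -3351
Second differences: -184, -292, -424, -580, -760, -964
Third differences: -108, -132, -156, -180, -204
Fourth differences: -24, -24, -24, -24
Constant fourth difference = -24, so extend:
-204 − 24 = -228;  -964 − 228 = -1192;  -3351 − 1192 = -4543;  -9568 − 4543 = -14111
-228 − 24 = -252;  -1192 − 252 = -1444;  -4543 − 1444 = -5987;  -14111 − 5987 = -20098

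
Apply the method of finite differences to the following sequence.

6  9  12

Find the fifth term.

18

D1: 3, 3
Constant first difference = 3, so extend:
12 + 3 = 15
15 + 3 = 18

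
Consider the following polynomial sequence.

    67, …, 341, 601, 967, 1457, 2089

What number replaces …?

169

Using the last 5 terms:
First differences: 260  366  490  632
Second differences: 106  124  142
Third differences: 18  18
Constant third difference = 18.
Extend backward: 106 − 18 = 88;  260 − 88 = 172;  341 − 172 = 169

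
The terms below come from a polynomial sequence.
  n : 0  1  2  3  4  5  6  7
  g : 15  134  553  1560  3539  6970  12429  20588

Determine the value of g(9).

48174

Δ: 119  419  1007  1979  3431  5459  8159
Δ²: 300  588  972  1452  2028  2700
Δ³: 288  384  480  576  672
Δ⁴: 96  96  96  96
Fourth differences constant at 96.
672 + 96 = 768;  2700 + 768 = 3468;  8159 + 3468 = 11627;  20588 + 11627 = 32215
768 + 96 = 864;  3468 + 864 = 4332;  11627 + 4332 = 15959;  32215 + 15959 = 48174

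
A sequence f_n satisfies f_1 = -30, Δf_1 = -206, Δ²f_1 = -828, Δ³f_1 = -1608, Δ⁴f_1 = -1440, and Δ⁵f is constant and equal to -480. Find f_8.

Build the table forward from the leading diagonal:
Δ⁵: -480, -480, -480, -480, -480, -480, -480, -480
Δ⁴: -1440, -1920, -2400, -2880, -3360, -3840, -4320, -4800
Δ³: -1608, -3048, -4968, -7368, -10248, -13608, -17448, -21768
Δ²: -828, -2436, -5484, -10452, -17820, -28068, -41676, -59124
Δ: -206, -1034, -3470, -8954, -19406, -37226, -65294, -106970
f: -30, -236, -1270, -4740, -13694, -33100, -70326, -135620

-135620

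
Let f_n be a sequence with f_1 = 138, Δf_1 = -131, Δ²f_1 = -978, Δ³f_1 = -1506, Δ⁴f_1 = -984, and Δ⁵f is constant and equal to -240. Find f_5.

Build the table forward from the leading diagonal:
Fifth differences: -240, -240, -240, -240, -240
Fourth differences: -984, -1224, -1464, -1704, -1944
Third differences: -1506, -2490, -3714, -5178, -6882
Second differences: -978, -2484, -4974, -8688, -13866
First differences: -131, -1109, -3593, -8567, -17255
f: 138, 7, -1102, -4695, -13262

-13262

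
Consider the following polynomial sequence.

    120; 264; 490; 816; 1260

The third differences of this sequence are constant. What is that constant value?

First differences: 144, 226, 326, 444
Second differences: 82, 100, 118
Third differences: 18, 18

18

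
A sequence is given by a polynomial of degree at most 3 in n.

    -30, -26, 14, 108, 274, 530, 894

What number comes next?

Δ: 4 , 40 , 94 , 166 , 256 , 364
Δ²: 36 , 54 , 72 , 90 , 108
Δ³: 18 , 18 , 18 , 18
The third differences are constant (18).
108 + 18 = 126;  364 + 126 = 490;  894 + 490 = 1384

1384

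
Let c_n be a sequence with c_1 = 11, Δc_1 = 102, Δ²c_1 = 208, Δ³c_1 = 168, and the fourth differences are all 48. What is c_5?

Build the table forward from the leading diagonal:
D4: 48, 48, 48, 48, 48
D3: 168, 216, 264, 312, 360
D2: 208, 376, 592, 856, 1168
D1: 102, 310, 686, 1278, 2134
c: 11, 113, 423, 1109, 2387

2387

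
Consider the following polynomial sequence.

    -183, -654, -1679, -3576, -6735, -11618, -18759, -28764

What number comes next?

-42311

D1: -471, -1025, -1897, -3159, -4883, -7141, -10005
D2: -554, -872, -1262, -1724, -2258, -2864
D3: -318, -390, -462, -534, -606
D4: -72, -72, -72, -72
The fourth differences are constant (-72).
-606 − 72 = -678;  -2864 − 678 = -3542;  -10005 − 3542 = -13547;  -28764 − 13547 = -42311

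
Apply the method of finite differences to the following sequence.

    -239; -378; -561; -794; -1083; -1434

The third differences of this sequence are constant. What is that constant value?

First differences: -139, -183, -233, -289, -351
Second differences: -44, -50, -56, -62
Third differences: -6, -6, -6

-6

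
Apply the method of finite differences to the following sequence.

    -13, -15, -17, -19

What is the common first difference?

-2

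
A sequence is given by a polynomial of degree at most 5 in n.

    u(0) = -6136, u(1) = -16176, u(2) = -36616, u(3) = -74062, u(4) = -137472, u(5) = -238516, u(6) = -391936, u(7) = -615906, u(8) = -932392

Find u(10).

Δ: -10040, -20440, -37446, -63410, -101044, -153420, -223970, -316486
Δ²: -10400, -17006, -25964, -37634, -52376, -70550, -92516
Δ³: -6606, -8958, -11670, -14742, -18174, -21966
Δ⁴: -2352, -2712, -3072, -3432, -3792
Δ⁵: -360, -360, -360, -360
The fifth differences are constant (-360).
-3792 − 360 = -4152;  -21966 − 4152 = -26118;  -92516 − 26118 = -118634;  -316486 − 118634 = -435120;  -932392 − 435120 = -1367512
-4152 − 360 = -4512;  -26118 − 4512 = -30630;  -118634 − 30630 = -149264;  -435120 − 149264 = -584384;  -1367512 − 584384 = -1951896

-1951896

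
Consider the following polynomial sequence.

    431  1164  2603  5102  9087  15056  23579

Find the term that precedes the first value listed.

122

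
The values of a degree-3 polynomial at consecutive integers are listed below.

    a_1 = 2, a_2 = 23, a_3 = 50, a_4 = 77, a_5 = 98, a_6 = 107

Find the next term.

98

Δ: 21 , 27 , 27 , 21 , 9
Δ²: 6 , 0 , -6 , -12
Δ³: -6 , -6 , -6
Third differences constant at -6.
-12 − 6 = -18;  9 − 18 = -9;  107 − 9 = 98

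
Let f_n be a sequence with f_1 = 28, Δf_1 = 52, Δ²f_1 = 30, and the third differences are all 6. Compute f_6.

648

Build the table forward from the leading diagonal:
Third differences: 6, 6, 6, 6, 6, 6
Second differences: 30, 36, 42, 48, 54, 60
First differences: 52, 82, 118, 160, 208, 262
f: 28, 80, 162, 280, 440, 648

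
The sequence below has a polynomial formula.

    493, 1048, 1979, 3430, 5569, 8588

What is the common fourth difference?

24

D1: 555, 931, 1451, 2139, 3019
D2: 376, 520, 688, 880
D3: 144, 168, 192
D4: 24, 24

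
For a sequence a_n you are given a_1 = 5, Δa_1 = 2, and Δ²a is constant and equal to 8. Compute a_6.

Build the table forward from the leading diagonal:
Second differences: 8  8  8  8  8  8
First differences: 2  10  18  26  34  42
a: 5  7  17  35  61  95

95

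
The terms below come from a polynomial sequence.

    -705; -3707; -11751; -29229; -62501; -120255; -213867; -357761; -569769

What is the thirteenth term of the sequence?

-2595021

First differences: -3002  -8044  -17478  -33272  -57754  -93612  -143894  -212008
Second differences: -5042  -9434  -15794  -24482  -35858  -50282  -68114
Third differences: -4392  -6360  -8688  -11376  -14424  -17832
Fourth differences: -1968  -2328  -2688  -3048  -3408
Fifth differences: -360  -360  -360  -360
Fifth differences constant at -360.
-3408 − 360 = -3768;  -17832 − 3768 = -21600;  -68114 − 21600 = -89714;  -212008 − 89714 = -301722;  -569769 − 301722 = -871491
-3768 − 360 = -4128;  -21600 − 4128 = -25728;  -89714 − 25728 = -115442;  -301722 − 115442 = -417164;  -871491 − 417164 = -1288655
-4128 − 360 = -4488;  -25728 − 4488 = -30216;  -115442 − 30216 = -145658;  -417164 − 145658 = -562822;  -1288655 − 562822 = -1851477
-4488 − 360 = -4848;  -30216 − 4848 = -35064;  -145658 − 35064 = -180722;  -562822 − 180722 = -743544;  -1851477 − 743544 = -2595021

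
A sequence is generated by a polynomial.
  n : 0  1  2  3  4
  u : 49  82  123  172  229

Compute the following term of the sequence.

294

Δ: 33, 41, 49, 57
Δ²: 8, 8, 8
Second differences constant at 8.
57 + 8 = 65;  229 + 65 = 294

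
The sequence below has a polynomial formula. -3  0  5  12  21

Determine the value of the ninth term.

77

3, 5, 7, 9
2, 2, 2
The second differences are constant (2).
9 + 2 = 11;  21 + 11 = 32
11 + 2 = 13;  32 + 13 = 45
13 + 2 = 15;  45 + 15 = 60
15 + 2 = 17;  60 + 17 = 77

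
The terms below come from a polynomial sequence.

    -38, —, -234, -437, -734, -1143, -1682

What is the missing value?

-107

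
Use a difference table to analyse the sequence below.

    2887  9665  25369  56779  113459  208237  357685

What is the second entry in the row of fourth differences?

3264

First differences: 6778, 15704, 31410, 56680, 94778, 149448
Second differences: 8926, 15706, 25270, 38098, 54670
Third differences: 6780, 9564, 12828, 16572
Fourth differences: 2784, 3264, 3744
Fifth differences: 480, 480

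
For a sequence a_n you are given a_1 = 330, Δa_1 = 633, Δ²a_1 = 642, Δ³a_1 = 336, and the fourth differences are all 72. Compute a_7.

21558

Build the table forward from the leading diagonal:
Δ⁴: 72  72  72  72  72  72  72
Δ³: 336  408  480  552  624  696  768
Δ²: 642  978  1386  1866  2418  3042  3738
Δ: 633  1275  2253  3639  5505  7923  10965
a: 330  963  2238  4491  8130  13635  21558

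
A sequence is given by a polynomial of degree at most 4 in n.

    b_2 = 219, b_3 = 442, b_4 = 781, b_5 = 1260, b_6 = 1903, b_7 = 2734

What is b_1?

88

Δ: 223  339  479  643  831
Δ²: 116  140  164  188
Δ³: 24  24  24
The third differences are constant at 24.
Work back: 116 − 24 = 92;  223 − 92 = 131;  219 − 131 = 88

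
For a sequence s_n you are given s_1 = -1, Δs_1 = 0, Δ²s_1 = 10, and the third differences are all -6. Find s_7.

Build the table forward from the leading diagonal:
Δ³: -6  -6  -6  -6  -6  -6  -6
Δ²: 10  4  -2  -8  -14  -20  -26
Δ: 0  10  14  12  4  -10  -30
s: -1  -1  9  23  35  39  29

29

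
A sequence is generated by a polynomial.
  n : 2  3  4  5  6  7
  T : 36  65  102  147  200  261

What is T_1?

15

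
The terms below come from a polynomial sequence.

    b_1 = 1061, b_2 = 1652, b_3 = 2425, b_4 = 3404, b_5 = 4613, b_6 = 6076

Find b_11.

18041

First differences: 591, 773, 979, 1209, 1463
Second differences: 182, 206, 230, 254
Third differences: 24, 24, 24
Constant third difference = 24, so extend:
254 + 24 = 278;  1463 + 278 = 1741;  6076 + 1741 = 7817
278 + 24 = 302;  1741 + 302 = 2043;  7817 + 2043 = 9860
302 + 24 = 326;  2043 + 326 = 2369;  9860 + 2369 = 12229
326 + 24 = 350;  2369 + 350 = 2719;  12229 + 2719 = 14948
350 + 24 = 374;  2719 + 374 = 3093;  14948 + 3093 = 18041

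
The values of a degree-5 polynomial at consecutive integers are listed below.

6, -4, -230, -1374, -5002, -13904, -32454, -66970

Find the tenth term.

-221052

-10 , -226 , -1144 , -3628 , -8902 , -18550 , -34516
-216 , -918 , -2484 , -5274 , -9648 , -15966
-702 , -1566 , -2790 , -4374 , -6318
-864 , -1224 , -1584 , -1944
-360 , -360 , -360
Constant fifth difference = -360, so extend:
-1944 − 360 = -2304;  -6318 − 2304 = -8622;  -15966 − 8622 = -24588;  -34516 − 24588 = -59104;  -66970 − 59104 = -126074
-2304 − 360 = -2664;  -8622 − 2664 = -11286;  -24588 − 11286 = -35874;  -59104 − 35874 = -94978;  -126074 − 94978 = -221052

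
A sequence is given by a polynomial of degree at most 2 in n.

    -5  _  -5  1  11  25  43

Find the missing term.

Using the last 5 terms:
6  10  14  18
4  4  4
Constant second difference = 4.
Extend backward: 6 − 4 = 2;  -5 − 2 = -7

-7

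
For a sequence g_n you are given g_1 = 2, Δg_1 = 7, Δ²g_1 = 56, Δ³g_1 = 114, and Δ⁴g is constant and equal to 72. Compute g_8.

Build the table forward from the leading diagonal:
D4: 72, 72, 72, 72, 72, 72, 72, 72
D3: 114, 186, 258, 330, 402, 474, 546, 618
D2: 56, 170, 356, 614, 944, 1346, 1820, 2366
D1: 7, 63, 233, 589, 1203, 2147, 3493, 5313
g: 2, 9, 72, 305, 894, 2097, 4244, 7737

7737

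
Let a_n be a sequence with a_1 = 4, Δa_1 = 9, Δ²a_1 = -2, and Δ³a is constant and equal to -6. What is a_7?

Build the table forward from the leading diagonal:
Third differences: -6, -6, -6, -6, -6, -6, -6
Second differences: -2, -8, -14, -20, -26, -32, -38
First differences: 9, 7, -1, -15, -35, -61, -93
a: 4, 13, 20, 19, 4, -31, -92

-92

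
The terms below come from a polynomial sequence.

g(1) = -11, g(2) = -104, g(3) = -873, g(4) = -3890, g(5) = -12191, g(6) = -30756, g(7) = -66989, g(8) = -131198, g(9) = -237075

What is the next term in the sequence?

-402176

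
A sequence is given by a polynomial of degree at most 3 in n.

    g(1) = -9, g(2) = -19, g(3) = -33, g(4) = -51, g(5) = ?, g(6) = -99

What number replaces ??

Using the first 4 terms:
D1: -10, -14, -18
D2: -4, -4
Constant second difference = -4.
Extend forward: -18 − 4 = -22;  -51 − 22 = -73

-73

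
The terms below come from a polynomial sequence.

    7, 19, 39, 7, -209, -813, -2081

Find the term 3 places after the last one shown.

D1: 12, 20, -32, -216, -604, -1268
D2: 8, -52, -184, -388, -664
D3: -60, -132, -204, -276
D4: -72, -72, -72
The fourth differences are constant (-72).
-276 − 72 = -348;  -664 − 348 = -1012;  -1268 − 1012 = -2280;  -2081 − 2280 = -4361
-348 − 72 = -420;  -1012 − 420 = -1432;  -2280 − 1432 = -3712;  -4361 − 3712 = -8073
-420 − 72 = -492;  -1432 − 492 = -1924;  -3712 − 1924 = -5636;  -8073 − 5636 = -13709

-13709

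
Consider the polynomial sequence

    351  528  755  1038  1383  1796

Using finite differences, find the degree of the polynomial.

3

D1: 177, 227, 283, 345, 413
D2: 50, 56, 62, 68
D3: 6, 6, 6
The third differences are constant, so the polynomial has degree 3.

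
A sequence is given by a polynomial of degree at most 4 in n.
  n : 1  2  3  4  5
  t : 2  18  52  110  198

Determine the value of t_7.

First differences: 16 , 34 , 58 , 88
Second differences: 18 , 24 , 30
Third differences: 6 , 6
Third differences constant at 6.
30 + 6 = 36;  88 + 36 = 124;  198 + 124 = 322
36 + 6 = 42;  124 + 42 = 166;  322 + 166 = 488

488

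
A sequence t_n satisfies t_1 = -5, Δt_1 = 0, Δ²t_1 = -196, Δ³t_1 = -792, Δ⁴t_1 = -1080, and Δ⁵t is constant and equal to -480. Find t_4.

Build the table forward from the leading diagonal:
Fifth differences: -480  -480  -480  -480
Fourth differences: -1080  -1560  -2040  -2520
Third differences: -792  -1872  -3432  -5472
Second differences: -196  -988  -2860  -6292
First differences: 0  -196  -1184  -4044
t: -5  -5  -201  -1385

-1385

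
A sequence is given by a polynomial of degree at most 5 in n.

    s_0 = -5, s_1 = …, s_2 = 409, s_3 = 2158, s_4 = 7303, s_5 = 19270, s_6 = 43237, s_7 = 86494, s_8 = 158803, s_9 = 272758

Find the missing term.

22

Using the last 8 terms:
Δ: 1749, 5145, 11967, 23967, 43257, 72309, 113955
Δ²: 3396, 6822, 12000, 19290, 29052, 41646
Δ³: 3426, 5178, 7290, 9762, 12594
Δ⁴: 1752, 2112, 2472, 2832
Δ⁵: 360, 360, 360
Constant fifth difference = 360.
Extend backward: 1752 − 360 = 1392;  3426 − 1392 = 2034;  3396 − 2034 = 1362;  1749 − 1362 = 387;  409 − 387 = 22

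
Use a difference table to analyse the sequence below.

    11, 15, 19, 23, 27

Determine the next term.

31

D1: 4, 4, 4, 4
The first differences are constant (4).
27 + 4 = 31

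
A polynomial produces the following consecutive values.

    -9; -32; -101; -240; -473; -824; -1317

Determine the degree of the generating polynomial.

Δ: -23, -69, -139, -233, -351, -493
Δ²: -46, -70, -94, -118, -142
Δ³: -24, -24, -24, -24
The third differences are constant, so the polynomial has degree 3.

3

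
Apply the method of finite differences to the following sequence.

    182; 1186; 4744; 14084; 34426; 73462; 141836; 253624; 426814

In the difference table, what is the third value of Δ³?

Δ: 1004, 3558, 9340, 20342, 39036, 68374, 111788, 173190
Δ²: 2554, 5782, 11002, 18694, 29338, 43414, 61402
Δ³: 3228, 5220, 7692, 10644, 14076, 17988
Δ⁴: 1992, 2472, 2952, 3432, 3912
Δ⁵: 480, 480, 480, 480

7692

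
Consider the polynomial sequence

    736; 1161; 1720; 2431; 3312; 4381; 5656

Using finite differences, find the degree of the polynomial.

Δ: 425, 559, 711, 881, 1069, 1275
Δ²: 134, 152, 170, 188, 206
Δ³: 18, 18, 18, 18
The third differences are constant, so the polynomial has degree 3.

3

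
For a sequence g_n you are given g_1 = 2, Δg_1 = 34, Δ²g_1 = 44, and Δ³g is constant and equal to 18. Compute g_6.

792

Build the table forward from the leading diagonal:
Δ³: 18, 18, 18, 18, 18, 18
Δ²: 44, 62, 80, 98, 116, 134
Δ: 34, 78, 140, 220, 318, 434
g: 2, 36, 114, 254, 474, 792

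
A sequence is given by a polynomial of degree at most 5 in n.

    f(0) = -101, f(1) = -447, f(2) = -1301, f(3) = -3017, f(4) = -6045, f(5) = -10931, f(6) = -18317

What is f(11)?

Δ: -346  -854  -1716  -3028  -4886  -7386
Δ²: -508  -862  -1312  -1858  -2500
Δ³: -354  -450  -546  -642
Δ⁴: -96  -96  -96
Constant fourth difference = -96, so extend:
-642 − 96 = -738;  -2500 − 738 = -3238;  -7386 − 3238 = -10624;  -18317 − 10624 = -28941
-738 − 96 = -834;  -3238 − 834 = -4072;  -10624 − 4072 = -14696;  -28941 − 14696 = -43637
-834 − 96 = -930;  -4072 − 930 = -5002;  -14696 − 5002 = -19698;  -43637 − 19698 = -63335
-930 − 96 = -1026;  -5002 − 1026 = -6028;  -19698 − 6028 = -25726;  -63335 − 25726 = -89061
-1026 − 96 = -1122;  -6028 − 1122 = -7150;  -25726 − 7150 = -32876;  -89061 − 32876 = -121937

-121937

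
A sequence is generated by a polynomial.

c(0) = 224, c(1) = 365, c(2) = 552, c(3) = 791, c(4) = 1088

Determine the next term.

1449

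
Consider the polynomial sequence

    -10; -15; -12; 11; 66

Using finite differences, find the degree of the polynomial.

3

D1: -5, 3, 23, 55
D2: 8, 20, 32
D3: 12, 12
The third differences are constant, so the polynomial has degree 3.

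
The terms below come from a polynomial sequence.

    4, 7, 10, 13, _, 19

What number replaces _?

16

Using the first 4 terms:
3  3  3
Constant first difference = 3.
Extend forward: 13 + 3 = 16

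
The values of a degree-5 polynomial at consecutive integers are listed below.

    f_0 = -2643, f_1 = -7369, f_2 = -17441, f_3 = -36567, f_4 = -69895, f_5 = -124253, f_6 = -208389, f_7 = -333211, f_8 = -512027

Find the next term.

D1: -4726, -10072, -19126, -33328, -54358, -84136, -124822, -178816
D2: -5346, -9054, -14202, -21030, -29778, -40686, -53994
D3: -3708, -5148, -6828, -8748, -10908, -13308
D4: -1440, -1680, -1920, -2160, -2400
D5: -240, -240, -240, -240
Constant fifth difference = -240, so extend:
-2400 − 240 = -2640;  -13308 − 2640 = -15948;  -53994 − 15948 = -69942;  -178816 − 69942 = -248758;  -512027 − 248758 = -760785

-760785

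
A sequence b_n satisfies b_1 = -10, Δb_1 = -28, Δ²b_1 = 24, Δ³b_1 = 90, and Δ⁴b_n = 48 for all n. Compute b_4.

Build the table forward from the leading diagonal:
D4: 48, 48, 48, 48
D3: 90, 138, 186, 234
D2: 24, 114, 252, 438
D1: -28, -4, 110, 362
b: -10, -38, -42, 68

68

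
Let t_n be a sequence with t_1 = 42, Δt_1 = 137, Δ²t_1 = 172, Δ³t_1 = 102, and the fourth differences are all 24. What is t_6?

3587

Build the table forward from the leading diagonal:
D4: 24, 24, 24, 24, 24, 24
D3: 102, 126, 150, 174, 198, 222
D2: 172, 274, 400, 550, 724, 922
D1: 137, 309, 583, 983, 1533, 2257
t: 42, 179, 488, 1071, 2054, 3587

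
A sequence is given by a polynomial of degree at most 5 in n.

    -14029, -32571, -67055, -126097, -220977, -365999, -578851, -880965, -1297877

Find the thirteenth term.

First differences: -18542, -34484, -59042, -94880, -145022, -212852, -302114, -416912
Second differences: -15942, -24558, -35838, -50142, -67830, -89262, -114798
Third differences: -8616, -11280, -14304, -17688, -21432, -25536
Fourth differences: -2664, -3024, -3384, -3744, -4104
Fifth differences: -360, -360, -360, -360
Fifth differences constant at -360.
-4104 − 360 = -4464;  -25536 − 4464 = -30000;  -114798 − 30000 = -144798;  -416912 − 144798 = -561710;  -1297877 − 561710 = -1859587
-4464 − 360 = -4824;  -30000 − 4824 = -34824;  -144798 − 34824 = -179622;  -561710 − 179622 = -741332;  -1859587 − 741332 = -2600919
-4824 − 360 = -5184;  -34824 − 5184 = -40008;  -179622 − 40008 = -219630;  -741332 − 219630 = -960962;  -2600919 − 960962 = -3561881
-5184 − 360 = -5544;  -40008 − 5544 = -45552;  -219630 − 45552 = -265182;  -960962 − 265182 = -1226144;  -3561881 − 1226144 = -4788025

-4788025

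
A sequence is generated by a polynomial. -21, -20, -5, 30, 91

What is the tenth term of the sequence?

996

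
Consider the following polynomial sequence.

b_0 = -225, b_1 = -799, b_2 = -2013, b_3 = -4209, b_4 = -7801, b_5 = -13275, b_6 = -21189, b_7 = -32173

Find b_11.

-121929

D1: -574 , -1214 , -2196 , -3592 , -5474 , -7914 , -10984
D2: -640 , -982 , -1396 , -1882 , -2440 , -3070
D3: -342 , -414 , -486 , -558 , -630
D4: -72 , -72 , -72 , -72
The fourth differences are constant (-72).
-630 − 72 = -702;  -3070 − 702 = -3772;  -10984 − 3772 = -14756;  -32173 − 14756 = -46929
-702 − 72 = -774;  -3772 − 774 = -4546;  -14756 − 4546 = -19302;  -46929 − 19302 = -66231
-774 − 72 = -846;  -4546 − 846 = -5392;  -19302 − 5392 = -24694;  -66231 − 24694 = -90925
-846 − 72 = -918;  -5392 − 918 = -6310;  -24694 − 6310 = -31004;  -90925 − 31004 = -121929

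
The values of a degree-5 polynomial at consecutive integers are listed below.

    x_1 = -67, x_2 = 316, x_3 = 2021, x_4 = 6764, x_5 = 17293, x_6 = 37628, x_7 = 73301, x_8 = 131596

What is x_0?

Δ: 383, 1705, 4743, 10529, 20335, 35673, 58295
Δ²: 1322, 3038, 5786, 9806, 15338, 22622
Δ³: 1716, 2748, 4020, 5532, 7284
Δ⁴: 1032, 1272, 1512, 1752
Δ⁵: 240, 240, 240
The fifth differences are constant at 240.
Work back: 1032 − 240 = 792;  1716 − 792 = 924;  1322 − 924 = 398;  383 − 398 = -15;  -67 + 15 = -52

-52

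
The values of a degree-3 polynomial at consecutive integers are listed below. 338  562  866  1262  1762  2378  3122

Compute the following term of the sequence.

First differences: 224 , 304 , 396 , 500 , 616 , 744
Second differences: 80 , 92 , 104 , 116 , 128
Third differences: 12 , 12 , 12 , 12
Constant third difference = 12, so extend:
128 + 12 = 140;  744 + 140 = 884;  3122 + 884 = 4006

4006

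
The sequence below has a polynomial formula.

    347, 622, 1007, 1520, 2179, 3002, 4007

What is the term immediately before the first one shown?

First differences: 275  385  513  659  823  1005
Second differences: 110  128  146  164  182
Third differences: 18  18  18  18
The third differences are constant at 18.
Work back: 110 − 18 = 92;  275 − 92 = 183;  347 − 183 = 164

164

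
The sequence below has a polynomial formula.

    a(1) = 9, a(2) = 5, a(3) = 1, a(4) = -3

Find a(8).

-4, -4, -4
Constant first difference = -4, so extend:
-3 − 4 = -7
-7 − 4 = -11
-11 − 4 = -15
-15 − 4 = -19

-19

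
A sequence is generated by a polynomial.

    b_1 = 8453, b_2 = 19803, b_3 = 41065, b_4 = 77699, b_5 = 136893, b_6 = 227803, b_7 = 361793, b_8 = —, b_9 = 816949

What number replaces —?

Using the first 7 terms:
11350  21262  36634  59194  90910  133990
9912  15372  22560  31716  43080
5460  7188  9156  11364
1728  1968  2208
240  240
Constant fifth difference = 240.
Extend forward: 2208 + 240 = 2448;  11364 + 2448 = 13812;  43080 + 13812 = 56892;  133990 + 56892 = 190882;  361793 + 190882 = 552675

552675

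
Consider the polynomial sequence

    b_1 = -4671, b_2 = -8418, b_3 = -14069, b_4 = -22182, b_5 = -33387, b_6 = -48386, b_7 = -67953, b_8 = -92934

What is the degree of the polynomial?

Δ: -3747, -5651, -8113, -11205, -14999, -19567, -24981
Δ²: -1904, -2462, -3092, -3794, -4568, -5414
Δ³: -558, -630, -702, -774, -846
Δ⁴: -72, -72, -72, -72
The fourth differences are constant, so the polynomial has degree 4.

4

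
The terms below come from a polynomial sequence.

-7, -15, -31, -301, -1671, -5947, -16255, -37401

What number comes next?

D1: -8, -16, -270, -1370, -4276, -10308, -21146
D2: -8, -254, -1100, -2906, -6032, -10838
D3: -246, -846, -1806, -3126, -4806
D4: -600, -960, -1320, -1680
D5: -360, -360, -360
Constant fifth difference = -360, so extend:
-1680 − 360 = -2040;  -4806 − 2040 = -6846;  -10838 − 6846 = -17684;  -21146 − 17684 = -38830;  -37401 − 38830 = -76231

-76231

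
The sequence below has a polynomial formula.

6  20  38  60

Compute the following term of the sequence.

D1: 14, 18, 22
D2: 4, 4
Constant second difference = 4, so extend:
22 + 4 = 26;  60 + 26 = 86

86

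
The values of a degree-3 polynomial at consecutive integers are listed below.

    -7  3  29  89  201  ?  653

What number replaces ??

Using the first 5 terms:
First differences: 10  26  60  112
Second differences: 16  34  52
Third differences: 18  18
Constant third difference = 18.
Extend forward: 52 + 18 = 70;  112 + 70 = 182;  201 + 182 = 383

383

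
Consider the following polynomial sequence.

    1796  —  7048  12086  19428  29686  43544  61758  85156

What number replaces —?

Using the last 7 terms:
First differences: 5038  7342  10258  13858  18214  23398
Second differences: 2304  2916  3600  4356  5184
Third differences: 612  684  756  828
Fourth differences: 72  72  72
Constant fourth difference = 72.
Extend backward: 612 − 72 = 540;  2304 − 540 = 1764;  5038 − 1764 = 3274;  7048 − 3274 = 3774

3774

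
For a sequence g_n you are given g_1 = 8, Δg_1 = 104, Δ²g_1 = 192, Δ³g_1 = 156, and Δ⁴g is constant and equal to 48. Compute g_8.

11908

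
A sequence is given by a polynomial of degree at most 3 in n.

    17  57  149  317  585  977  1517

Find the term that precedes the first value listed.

40, 92, 168, 268, 392, 540
52, 76, 100, 124, 148
24, 24, 24, 24
The third differences are constant at 24.
Work back: 52 − 24 = 28;  40 − 28 = 12;  17 − 12 = 5

5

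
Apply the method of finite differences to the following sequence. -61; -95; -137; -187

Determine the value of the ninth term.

D1: -34, -42, -50
D2: -8, -8
The second differences are constant (-8).
-50 − 8 = -58;  -187 − 58 = -245
-58 − 8 = -66;  -245 − 66 = -311
-66 − 8 = -74;  -311 − 74 = -385
-74 − 8 = -82;  -385 − 82 = -467
-82 − 8 = -90;  -467 − 90 = -557

-557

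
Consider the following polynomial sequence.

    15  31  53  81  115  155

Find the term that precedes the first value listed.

Δ: 16, 22, 28, 34, 40
Δ²: 6, 6, 6, 6
The second differences are constant at 6.
Work back: 16 − 6 = 10;  15 − 10 = 5

5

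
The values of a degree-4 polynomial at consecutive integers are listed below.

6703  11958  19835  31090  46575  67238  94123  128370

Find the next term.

171215

Δ: 5255, 7877, 11255, 15485, 20663, 26885, 34247
Δ²: 2622, 3378, 4230, 5178, 6222, 7362
Δ³: 756, 852, 948, 1044, 1140
Δ⁴: 96, 96, 96, 96
The fourth differences are constant (96).
1140 + 96 = 1236;  7362 + 1236 = 8598;  34247 + 8598 = 42845;  128370 + 42845 = 171215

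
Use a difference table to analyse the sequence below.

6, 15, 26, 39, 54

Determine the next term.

71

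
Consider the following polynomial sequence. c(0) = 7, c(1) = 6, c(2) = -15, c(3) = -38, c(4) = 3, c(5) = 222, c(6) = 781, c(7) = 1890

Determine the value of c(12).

26395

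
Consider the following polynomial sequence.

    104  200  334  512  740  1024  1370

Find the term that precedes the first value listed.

40

D1: 96  134  178  228  284  346
D2: 38  44  50  56  62
D3: 6  6  6  6
The third differences are constant at 6.
Work back: 38 − 6 = 32;  96 − 32 = 64;  104 − 64 = 40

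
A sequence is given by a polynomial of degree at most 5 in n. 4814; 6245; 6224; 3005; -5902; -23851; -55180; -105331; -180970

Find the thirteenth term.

1431, -21, -3219, -8907, -17949, -31329, -50151, -75639
-1452, -3198, -5688, -9042, -13380, -18822, -25488
-1746, -2490, -3354, -4338, -5442, -6666
-744, -864, -984, -1104, -1224
-120, -120, -120, -120
Fifth differences constant at -120.
-1224 − 120 = -1344;  -6666 − 1344 = -8010;  -25488 − 8010 = -33498;  -75639 − 33498 = -109137;  -180970 − 109137 = -290107
-1344 − 120 = -1464;  -8010 − 1464 = -9474;  -33498 − 9474 = -42972;  -109137 − 42972 = -152109;  -290107 − 152109 = -442216
-1464 − 120 = -1584;  -9474 − 1584 = -11058;  -42972 − 11058 = -54030;  -152109 − 54030 = -206139;  -442216 − 206139 = -648355
-1584 − 120 = -1704;  -11058 − 1704 = -12762;  -54030 − 12762 = -66792;  -206139 − 66792 = -272931;  -648355 − 272931 = -921286

-921286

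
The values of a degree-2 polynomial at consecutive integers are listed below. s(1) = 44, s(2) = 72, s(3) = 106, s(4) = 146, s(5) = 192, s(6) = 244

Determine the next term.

D1: 28, 34, 40, 46, 52
D2: 6, 6, 6, 6
The second differences are constant (6).
52 + 6 = 58;  244 + 58 = 302

302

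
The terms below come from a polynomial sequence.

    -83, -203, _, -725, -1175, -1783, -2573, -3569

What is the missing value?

-409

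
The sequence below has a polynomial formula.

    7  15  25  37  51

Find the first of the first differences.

8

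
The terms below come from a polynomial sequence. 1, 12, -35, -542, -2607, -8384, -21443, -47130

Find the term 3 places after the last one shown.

-287619

11, -47, -507, -2065, -5777, -13059, -25687
-58, -460, -1558, -3712, -7282, -12628
-402, -1098, -2154, -3570, -5346
-696, -1056, -1416, -1776
-360, -360, -360
Fifth differences constant at -360.
-1776 − 360 = -2136;  -5346 − 2136 = -7482;  -12628 − 7482 = -20110;  -25687 − 20110 = -45797;  -47130 − 45797 = -92927
-2136 − 360 = -2496;  -7482 − 2496 = -9978;  -20110 − 9978 = -30088;  -45797 − 30088 = -75885;  -92927 − 75885 = -168812
-2496 − 360 = -2856;  -9978 − 2856 = -12834;  -30088 − 12834 = -42922;  -75885 − 42922 = -118807;  -168812 − 118807 = -287619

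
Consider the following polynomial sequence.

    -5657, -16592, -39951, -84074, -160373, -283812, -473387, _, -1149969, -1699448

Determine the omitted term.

Using the first 7 terms:
D1: -10935, -23359, -44123, -76299, -123439, -189575
D2: -12424, -20764, -32176, -47140, -66136
D3: -8340, -11412, -14964, -18996
D4: -3072, -3552, -4032
D5: -480, -480
Constant fifth difference = -480.
Extend forward: -4032 − 480 = -4512;  -18996 − 4512 = -23508;  -66136 − 23508 = -89644;  -189575 − 89644 = -279219;  -473387 − 279219 = -752606

-752606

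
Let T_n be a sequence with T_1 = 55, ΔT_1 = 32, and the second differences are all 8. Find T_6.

295

Build the table forward from the leading diagonal:
Second differences: 8, 8, 8, 8, 8, 8
First differences: 32, 40, 48, 56, 64, 72
T: 55, 87, 127, 175, 231, 295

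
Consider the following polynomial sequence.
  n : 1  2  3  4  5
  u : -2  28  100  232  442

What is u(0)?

D1: 30  72  132  210
D2: 42  60  78
D3: 18  18
The third differences are constant at 18.
Work back: 42 − 18 = 24;  30 − 24 = 6;  -2 − 6 = -8

-8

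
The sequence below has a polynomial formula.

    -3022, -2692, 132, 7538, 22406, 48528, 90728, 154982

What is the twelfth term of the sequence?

330, 2824, 7406, 14868, 26122, 42200, 64254
2494, 4582, 7462, 11254, 16078, 22054
2088, 2880, 3792, 4824, 5976
792, 912, 1032, 1152
120, 120, 120
Constant fifth difference = 120, so extend:
1152 + 120 = 1272;  5976 + 1272 = 7248;  22054 + 7248 = 29302;  64254 + 29302 = 93556;  154982 + 93556 = 248538
1272 + 120 = 1392;  7248 + 1392 = 8640;  29302 + 8640 = 37942;  93556 + 37942 = 131498;  248538 + 131498 = 380036
1392 + 120 = 1512;  8640 + 1512 = 10152;  37942 + 10152 = 48094;  131498 + 48094 = 179592;  380036 + 179592 = 559628
1512 + 120 = 1632;  10152 + 1632 = 11784;  48094 + 11784 = 59878;  179592 + 59878 = 239470;  559628 + 239470 = 799098

799098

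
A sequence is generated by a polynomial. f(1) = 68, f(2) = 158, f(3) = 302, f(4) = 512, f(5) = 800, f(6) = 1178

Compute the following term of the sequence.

1658

90, 144, 210, 288, 378
54, 66, 78, 90
12, 12, 12
Constant third difference = 12, so extend:
90 + 12 = 102;  378 + 102 = 480;  1178 + 480 = 1658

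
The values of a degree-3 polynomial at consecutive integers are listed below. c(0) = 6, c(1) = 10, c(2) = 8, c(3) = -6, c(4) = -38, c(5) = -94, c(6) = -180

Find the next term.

First differences: 4, -2, -14, -32, -56, -86
Second differences: -6, -12, -18, -24, -30
Third differences: -6, -6, -6, -6
Third differences constant at -6.
-30 − 6 = -36;  -86 − 36 = -122;  -180 − 122 = -302

-302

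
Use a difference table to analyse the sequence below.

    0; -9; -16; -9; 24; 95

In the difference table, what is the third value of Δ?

D1: -9, -7, 7, 33, 71
D2: 2, 14, 26, 38
D3: 12, 12, 12

7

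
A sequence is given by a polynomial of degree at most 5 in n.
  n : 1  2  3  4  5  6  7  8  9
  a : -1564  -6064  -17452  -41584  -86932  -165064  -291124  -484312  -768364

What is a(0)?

-232

First differences: -4500  -11388  -24132  -45348  -78132  -126060  -193188  -284052
Second differences: -6888  -12744  -21216  -32784  -47928  -67128  -90864
Third differences: -5856  -8472  -11568  -15144  -19200  -23736
Fourth differences: -2616  -3096  -3576  -4056  -4536
Fifth differences: -480  -480  -480  -480
The fifth differences are constant at -480.
Work back: -2616 + 480 = -2136;  -5856 + 2136 = -3720;  -6888 + 3720 = -3168;  -4500 + 3168 = -1332;  -1564 + 1332 = -232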